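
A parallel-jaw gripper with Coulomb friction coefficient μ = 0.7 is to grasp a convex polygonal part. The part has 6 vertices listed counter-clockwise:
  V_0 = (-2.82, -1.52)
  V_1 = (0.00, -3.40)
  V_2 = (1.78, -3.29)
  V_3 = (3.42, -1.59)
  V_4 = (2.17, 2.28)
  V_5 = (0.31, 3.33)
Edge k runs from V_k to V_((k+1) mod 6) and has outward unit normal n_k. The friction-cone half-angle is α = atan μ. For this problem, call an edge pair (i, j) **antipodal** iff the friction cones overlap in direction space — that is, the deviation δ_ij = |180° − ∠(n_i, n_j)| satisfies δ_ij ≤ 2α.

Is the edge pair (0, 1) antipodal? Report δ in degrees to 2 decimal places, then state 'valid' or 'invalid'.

δ = 142.77°, invalid

α = atan 0.7 = 34.99°;  2α = 69.98°
edge 0: e_0 = (+2.82, -1.88);  n_0 = (-0.5547, -0.8321)
edge 1: e_1 = (+1.78, +0.11);  n_1 = (+0.0617, -0.9981)
∠(n_0, n_1) = 37.23°
δ = |180° − 37.23°| = 142.77°
142.77° > 2α = 69.98°  →  invalid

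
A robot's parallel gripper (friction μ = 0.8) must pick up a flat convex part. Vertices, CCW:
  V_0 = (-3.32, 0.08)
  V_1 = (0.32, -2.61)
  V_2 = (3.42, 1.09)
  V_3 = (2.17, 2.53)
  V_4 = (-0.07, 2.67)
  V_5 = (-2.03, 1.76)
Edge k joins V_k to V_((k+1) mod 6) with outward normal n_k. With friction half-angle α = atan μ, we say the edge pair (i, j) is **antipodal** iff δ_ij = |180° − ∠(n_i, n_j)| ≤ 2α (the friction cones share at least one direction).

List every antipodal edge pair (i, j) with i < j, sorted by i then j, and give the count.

count = 6; pairs: (0,2), (0,3), (0,4), (1,3), (1,4), (1,5)

α = atan 0.8 = 38.66°;  2α = 77.32°
n_0 = (-0.5943, -0.8042)
n_1 = (+0.7665, -0.6422)
n_2 = (+0.7552, +0.6555)
n_3 = (+0.0624, +0.9981)
n_4 = (-0.4211, +0.9070)
n_5 = (-0.7932, +0.6090)
  (0,1): δ = 93.49°  ·
  (0,2): δ = 12.58°  ✓
  (0,3): δ = 32.89°  ✓
  (0,4): δ = 61.37°  ✓
  (0,5): δ = 88.95°  ·
  (1,2): δ = 99.08°  ·
  (1,3): δ = 53.62°  ✓
  (1,4): δ = 25.14°  ✓
  (1,5): δ = 2.44°  ✓
  (2,3): δ = 134.54°  ·
  (2,4): δ = 106.06°  ·
  (2,5): δ = 78.48°  ·
  (3,4): δ = 151.52°  ·
  (3,5): δ = 123.94°  ·
  (4,5): δ = 152.42°  ·
antipodal pairs: 6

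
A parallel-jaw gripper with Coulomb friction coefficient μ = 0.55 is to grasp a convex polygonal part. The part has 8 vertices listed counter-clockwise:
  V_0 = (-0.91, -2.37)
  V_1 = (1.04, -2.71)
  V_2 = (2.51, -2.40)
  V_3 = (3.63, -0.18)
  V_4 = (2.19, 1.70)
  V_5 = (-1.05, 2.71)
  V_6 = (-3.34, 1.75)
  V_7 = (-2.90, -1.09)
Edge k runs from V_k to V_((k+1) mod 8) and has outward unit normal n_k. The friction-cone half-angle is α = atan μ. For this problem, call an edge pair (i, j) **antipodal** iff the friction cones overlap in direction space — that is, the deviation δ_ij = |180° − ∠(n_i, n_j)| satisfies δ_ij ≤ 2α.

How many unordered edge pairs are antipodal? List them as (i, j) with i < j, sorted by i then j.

α = atan 0.55 = 28.81°;  2α = 57.62°
n_0 = (-0.1718, -0.9851)
n_1 = (+0.2063, -0.9785)
n_2 = (+0.8928, -0.4504)
n_3 = (+0.7939, +0.6081)
n_4 = (+0.2976, +0.9547)
n_5 = (-0.3866, +0.9222)
n_6 = (-0.9882, -0.1531)
n_7 = (-0.5410, -0.8410)
  (0,1): δ = 158.20°  ·
  (0,2): δ = 106.88°  ·
  (0,3): δ = 42.66°  ✓
  (0,4): δ = 7.42°  ✓
  (0,5): δ = 32.63°  ✓
  (0,6): δ = 108.70°  ·
  (0,7): δ = 157.14°  ·
  (1,2): δ = 128.68°  ·
  (1,3): δ = 64.46°  ·
  (1,4): δ = 29.22°  ✓
  (1,5): δ = 10.84°  ✓
  (1,6): δ = 86.90°  ·
  (1,7): δ = 135.34°  ·
  (2,3): δ = 115.78°  ·
  (2,4): δ = 80.54°  ·
  (2,5): δ = 40.48°  ✓
  (2,6): δ = 35.58°  ✓
  (2,7): δ = 84.02°  ·
  (3,4): δ = 144.76°  ·
  (3,5): δ = 104.71°  ·
  (3,6): δ = 28.64°  ✓
  (3,7): δ = 19.80°  ✓
  (4,5): δ = 139.94°  ·
  (4,6): δ = 63.88°  ·
  (4,7): δ = 15.44°  ✓
  (5,6): δ = 103.94°  ·
  (5,7): δ = 55.49°  ✓
  (6,7): δ = 131.56°  ·
antipodal pairs: 11

count = 11; pairs: (0,3), (0,4), (0,5), (1,4), (1,5), (2,5), (2,6), (3,6), (3,7), (4,7), (5,7)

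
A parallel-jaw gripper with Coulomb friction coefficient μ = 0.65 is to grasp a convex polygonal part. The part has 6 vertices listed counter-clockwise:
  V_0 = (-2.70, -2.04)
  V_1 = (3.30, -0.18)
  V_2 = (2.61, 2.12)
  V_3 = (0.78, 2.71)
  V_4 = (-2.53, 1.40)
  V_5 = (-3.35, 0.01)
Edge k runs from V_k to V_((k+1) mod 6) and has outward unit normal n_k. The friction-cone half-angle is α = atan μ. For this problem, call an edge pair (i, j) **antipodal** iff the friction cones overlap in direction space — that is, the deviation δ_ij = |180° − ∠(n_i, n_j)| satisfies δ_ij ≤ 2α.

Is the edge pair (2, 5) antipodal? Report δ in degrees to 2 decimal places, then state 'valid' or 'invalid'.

α = atan 0.65 = 33.02°;  2α = 66.05°
edge 2: e_2 = (-1.83, +0.59);  n_2 = (+0.3069, +0.9518)
edge 5: e_5 = (+0.65, -2.05);  n_5 = (-0.9532, -0.3022)
∠(n_2, n_5) = 125.46°
δ = |180° − 125.46°| = 54.54°
54.54° ≤ 2α = 66.05°  →  valid

δ = 54.54°, valid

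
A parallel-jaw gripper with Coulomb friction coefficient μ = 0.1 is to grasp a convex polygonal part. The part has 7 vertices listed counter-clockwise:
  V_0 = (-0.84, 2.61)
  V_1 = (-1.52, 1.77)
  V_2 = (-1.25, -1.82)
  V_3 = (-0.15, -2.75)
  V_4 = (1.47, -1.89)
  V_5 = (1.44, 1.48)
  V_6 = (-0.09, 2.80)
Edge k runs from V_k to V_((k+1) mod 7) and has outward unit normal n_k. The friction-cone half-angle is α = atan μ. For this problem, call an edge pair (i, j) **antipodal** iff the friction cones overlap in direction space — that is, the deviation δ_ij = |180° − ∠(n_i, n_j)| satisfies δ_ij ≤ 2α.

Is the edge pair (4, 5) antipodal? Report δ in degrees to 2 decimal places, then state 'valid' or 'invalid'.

δ = 131.30°, invalid

α = atan 0.1 = 5.71°;  2α = 11.42°
edge 4: e_4 = (-0.03, +3.37);  n_4 = (+1.0000, +0.0089)
edge 5: e_5 = (-1.53, +1.32);  n_5 = (+0.6532, +0.7572)
∠(n_4, n_5) = 48.70°
δ = |180° − 48.70°| = 131.30°
131.30° > 2α = 11.42°  →  invalid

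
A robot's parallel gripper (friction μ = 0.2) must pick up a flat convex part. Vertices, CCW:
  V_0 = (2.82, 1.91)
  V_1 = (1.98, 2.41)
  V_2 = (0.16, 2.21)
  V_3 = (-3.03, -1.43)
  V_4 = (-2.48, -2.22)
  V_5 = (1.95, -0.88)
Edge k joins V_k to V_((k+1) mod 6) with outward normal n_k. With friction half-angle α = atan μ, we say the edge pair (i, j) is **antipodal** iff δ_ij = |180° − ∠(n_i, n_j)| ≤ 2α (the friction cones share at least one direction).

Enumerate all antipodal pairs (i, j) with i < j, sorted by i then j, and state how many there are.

count = 1; pairs: (1,4)

α = atan 0.2 = 11.31°;  2α = 22.62°
n_0 = (+0.5115, +0.8593)
n_1 = (-0.1092, +0.9940)
n_2 = (-0.7521, +0.6591)
n_3 = (-0.8207, -0.5714)
n_4 = (+0.2895, -0.9572)
n_5 = (+0.9547, -0.2977)
  (0,1): δ = 142.97°  ·
  (0,2): δ = 100.47°  ·
  (0,3): δ = 24.39°  ·
  (0,4): δ = 47.59°  ·
  (0,5): δ = 103.44°  ·
  (1,2): δ = 137.50°  ·
  (1,3): δ = 61.43°  ·
  (1,4): δ = 10.56°  ✓
  (1,5): δ = 66.41°  ·
  (2,3): δ = 103.92°  ·
  (2,4): δ = 31.94°  ·
  (2,5): δ = 23.91°  ·
  (3,4): δ = 108.02°  ·
  (3,5): δ = 52.16°  ·
  (4,5): δ = 124.15°  ·
antipodal pairs: 1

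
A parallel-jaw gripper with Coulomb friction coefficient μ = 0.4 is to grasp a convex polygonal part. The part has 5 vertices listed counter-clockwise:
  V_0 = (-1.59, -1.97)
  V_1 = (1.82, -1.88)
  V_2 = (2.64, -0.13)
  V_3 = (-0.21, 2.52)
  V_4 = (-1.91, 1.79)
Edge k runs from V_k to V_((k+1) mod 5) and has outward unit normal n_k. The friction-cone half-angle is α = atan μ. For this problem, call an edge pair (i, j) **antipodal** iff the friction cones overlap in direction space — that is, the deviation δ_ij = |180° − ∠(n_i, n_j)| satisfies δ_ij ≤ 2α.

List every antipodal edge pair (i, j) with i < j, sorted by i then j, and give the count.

count = 4; pairs: (0,3), (1,3), (1,4), (2,4)

α = atan 0.4 = 21.80°;  2α = 43.60°
n_0 = (+0.0264, -0.9997)
n_1 = (+0.9055, -0.4243)
n_2 = (+0.6809, +0.7323)
n_3 = (-0.3946, +0.9189)
n_4 = (-0.9964, -0.0848)
  (0,1): δ = 116.62°  ·
  (0,2): δ = 44.43°  ·
  (0,3): δ = 21.73°  ✓
  (0,4): δ = 93.35°  ·
  (1,2): δ = 107.81°  ·
  (1,3): δ = 41.65°  ✓
  (1,4): δ = 29.97°  ✓
  (2,3): δ = 113.84°  ·
  (2,4): δ = 42.22°  ✓
  (3,4): δ = 108.37°  ·
antipodal pairs: 4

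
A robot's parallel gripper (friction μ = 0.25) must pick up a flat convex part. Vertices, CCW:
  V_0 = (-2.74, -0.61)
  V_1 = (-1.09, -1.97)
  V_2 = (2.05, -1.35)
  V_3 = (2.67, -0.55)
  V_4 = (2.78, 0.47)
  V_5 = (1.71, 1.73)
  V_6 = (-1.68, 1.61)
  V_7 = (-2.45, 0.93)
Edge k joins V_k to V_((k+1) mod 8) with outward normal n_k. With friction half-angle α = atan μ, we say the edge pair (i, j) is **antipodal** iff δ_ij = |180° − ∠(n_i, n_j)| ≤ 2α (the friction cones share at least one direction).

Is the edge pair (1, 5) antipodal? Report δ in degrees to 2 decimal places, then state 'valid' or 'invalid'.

α = atan 0.25 = 14.04°;  2α = 28.07°
edge 1: e_1 = (+3.14, +0.62);  n_1 = (+0.1937, -0.9811)
edge 5: e_5 = (-3.39, -0.12);  n_5 = (-0.0354, +0.9994)
∠(n_1, n_5) = 170.86°
δ = |180° − 170.86°| = 9.14°
9.14° ≤ 2α = 28.07°  →  valid

δ = 9.14°, valid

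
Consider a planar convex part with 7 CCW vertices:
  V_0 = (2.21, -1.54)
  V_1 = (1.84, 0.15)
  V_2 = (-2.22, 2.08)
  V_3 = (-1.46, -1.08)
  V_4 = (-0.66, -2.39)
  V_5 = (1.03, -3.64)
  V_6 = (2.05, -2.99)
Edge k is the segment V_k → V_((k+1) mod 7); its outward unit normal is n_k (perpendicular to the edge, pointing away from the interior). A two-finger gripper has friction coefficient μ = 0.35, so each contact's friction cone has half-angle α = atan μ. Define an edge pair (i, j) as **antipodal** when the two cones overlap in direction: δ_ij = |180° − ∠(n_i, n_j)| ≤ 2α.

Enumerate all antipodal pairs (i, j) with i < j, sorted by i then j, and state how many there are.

α = atan 0.35 = 19.29°;  2α = 38.58°
n_0 = (+0.9769, +0.2139)
n_1 = (+0.4293, +0.9031)
n_2 = (-0.9723, -0.2338)
n_3 = (-0.8534, -0.5212)
n_4 = (-0.5947, -0.8040)
n_5 = (+0.5374, -0.8433)
n_6 = (+0.9940, -0.1097)
  (0,1): δ = 127.77°  ·
  (0,2): δ = 1.17°  ✓
  (0,3): δ = 19.06°  ✓
  (0,4): δ = 41.16°  ·
  (0,5): δ = 110.16°  ·
  (0,6): δ = 161.35°  ·
  (1,2): δ = 51.05°  ·
  (1,3): δ = 33.16°  ✓
  (1,4): δ = 11.06°  ✓
  (1,5): δ = 57.93°  ·
  (1,6): δ = 109.13°  ·
  (2,3): δ = 162.11°  ·
  (2,4): δ = 140.01°  ·
  (2,5): δ = 71.02°  ·
  (2,6): δ = 19.82°  ✓
  (3,4): δ = 157.90°  ·
  (3,5): δ = 88.90°  ·
  (3,6): δ = 37.71°  ✓
  (4,5): δ = 111.00°  ·
  (4,6): δ = 59.81°  ·
  (5,6): δ = 128.80°  ·
antipodal pairs: 6

count = 6; pairs: (0,2), (0,3), (1,3), (1,4), (2,6), (3,6)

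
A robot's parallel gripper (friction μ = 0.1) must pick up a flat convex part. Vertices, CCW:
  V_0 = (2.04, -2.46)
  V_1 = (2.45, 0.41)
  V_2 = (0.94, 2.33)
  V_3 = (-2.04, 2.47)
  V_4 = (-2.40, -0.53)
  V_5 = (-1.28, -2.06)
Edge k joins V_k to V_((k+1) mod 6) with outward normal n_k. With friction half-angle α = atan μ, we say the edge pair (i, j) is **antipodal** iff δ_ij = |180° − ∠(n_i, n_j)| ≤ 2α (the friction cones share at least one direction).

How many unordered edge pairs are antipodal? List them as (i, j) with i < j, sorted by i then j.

α = atan 0.1 = 5.71°;  2α = 11.42°
n_0 = (+0.9899, -0.1414)
n_1 = (+0.7860, +0.6182)
n_2 = (+0.0469, +0.9989)
n_3 = (-0.9929, +0.1191)
n_4 = (-0.8069, -0.5907)
n_5 = (-0.1196, -0.9928)
  (0,1): δ = 133.69°  ·
  (0,2): δ = 84.56°  ·
  (0,3): δ = 1.29°  ✓
  (0,4): δ = 44.34°  ·
  (0,5): δ = 91.26°  ·
  (1,2): δ = 130.87°  ·
  (1,3): δ = 45.03°  ·
  (1,4): δ = 1.98°  ✓
  (1,5): δ = 44.95°  ·
  (2,3): δ = 94.15°  ·
  (2,4): δ = 51.11°  ·
  (2,5): δ = 4.18°  ✓
  (3,4): δ = 136.95°  ·
  (3,5): δ = 90.03°  ·
  (4,5): δ = 133.08°  ·
antipodal pairs: 3

count = 3; pairs: (0,3), (1,4), (2,5)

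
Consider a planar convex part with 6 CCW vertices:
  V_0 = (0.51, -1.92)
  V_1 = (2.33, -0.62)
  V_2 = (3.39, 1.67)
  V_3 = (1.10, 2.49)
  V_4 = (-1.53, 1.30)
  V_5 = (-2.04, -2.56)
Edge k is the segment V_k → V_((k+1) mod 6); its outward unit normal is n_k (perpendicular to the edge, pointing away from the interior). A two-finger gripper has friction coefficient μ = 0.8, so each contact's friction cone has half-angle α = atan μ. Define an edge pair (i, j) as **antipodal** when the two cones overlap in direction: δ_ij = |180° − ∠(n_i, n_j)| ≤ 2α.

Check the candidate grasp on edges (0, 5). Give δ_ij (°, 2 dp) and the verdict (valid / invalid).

α = atan 0.8 = 38.66°;  2α = 77.32°
edge 0: e_0 = (+1.82, +1.30);  n_0 = (+0.5812, -0.8137)
edge 5: e_5 = (+2.55, +0.64);  n_5 = (+0.2434, -0.9699)
∠(n_0, n_5) = 21.45°
δ = |180° − 21.45°| = 158.55°
158.55° > 2α = 77.32°  →  invalid

δ = 158.55°, invalid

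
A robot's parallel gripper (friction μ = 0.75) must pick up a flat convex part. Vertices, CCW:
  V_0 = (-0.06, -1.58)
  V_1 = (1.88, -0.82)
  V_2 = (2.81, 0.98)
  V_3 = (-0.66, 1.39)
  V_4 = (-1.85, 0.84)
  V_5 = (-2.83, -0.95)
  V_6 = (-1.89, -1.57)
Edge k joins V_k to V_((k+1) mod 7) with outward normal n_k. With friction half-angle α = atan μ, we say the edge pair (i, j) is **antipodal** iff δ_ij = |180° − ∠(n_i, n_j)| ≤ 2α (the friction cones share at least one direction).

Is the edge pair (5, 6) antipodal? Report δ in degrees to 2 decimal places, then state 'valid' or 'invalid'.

α = atan 0.75 = 36.87°;  2α = 73.74°
edge 5: e_5 = (+0.94, -0.62);  n_5 = (-0.5506, -0.8348)
edge 6: e_6 = (+1.83, -0.01);  n_6 = (-0.0055, -1.0000)
∠(n_5, n_6) = 33.09°
δ = |180° − 33.09°| = 146.91°
146.91° > 2α = 73.74°  →  invalid

δ = 146.91°, invalid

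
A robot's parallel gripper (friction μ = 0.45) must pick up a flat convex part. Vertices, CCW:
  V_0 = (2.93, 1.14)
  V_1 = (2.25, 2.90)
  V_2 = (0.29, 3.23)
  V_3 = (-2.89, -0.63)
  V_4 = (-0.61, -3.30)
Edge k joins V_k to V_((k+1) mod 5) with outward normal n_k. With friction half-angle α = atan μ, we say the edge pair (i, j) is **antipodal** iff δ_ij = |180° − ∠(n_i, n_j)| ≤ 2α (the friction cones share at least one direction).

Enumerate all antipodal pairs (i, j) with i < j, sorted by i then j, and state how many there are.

count = 3; pairs: (0,3), (1,3), (2,4)

α = atan 0.45 = 24.23°;  2α = 48.46°
n_0 = (+0.9328, +0.3604)
n_1 = (+0.1660, +0.9861)
n_2 = (-0.7718, +0.6358)
n_3 = (-0.7605, -0.6494)
n_4 = (+0.7819, -0.6234)
  (0,1): δ = 120.68°  ·
  (0,2): δ = 60.61°  ·
  (0,3): δ = 19.37°  ✓
  (0,4): δ = 120.31°  ·
  (1,2): δ = 119.93°  ·
  (1,3): δ = 39.95°  ✓
  (1,4): δ = 60.99°  ·
  (2,3): δ = 100.02°  ·
  (2,4): δ = 0.92°  ✓
  (3,4): δ = 79.06°  ·
antipodal pairs: 3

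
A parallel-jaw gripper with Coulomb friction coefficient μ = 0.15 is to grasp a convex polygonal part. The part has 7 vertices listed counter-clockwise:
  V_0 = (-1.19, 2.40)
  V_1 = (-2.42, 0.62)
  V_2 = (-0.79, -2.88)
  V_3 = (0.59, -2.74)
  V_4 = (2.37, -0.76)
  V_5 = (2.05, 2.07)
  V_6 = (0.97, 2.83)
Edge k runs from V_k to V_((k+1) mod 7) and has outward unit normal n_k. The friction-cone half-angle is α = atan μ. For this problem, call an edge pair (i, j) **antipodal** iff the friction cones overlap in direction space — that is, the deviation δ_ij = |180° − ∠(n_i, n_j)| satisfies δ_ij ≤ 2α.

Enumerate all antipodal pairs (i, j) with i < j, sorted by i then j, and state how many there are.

α = atan 0.15 = 8.53°;  2α = 17.06°
n_0 = (-0.8227, +0.5685)
n_1 = (-0.9065, -0.4222)
n_2 = (+0.1009, -0.9949)
n_3 = (+0.7437, -0.6685)
n_4 = (+0.9937, +0.1124)
n_5 = (+0.5755, +0.8178)
n_6 = (-0.1952, +0.9808)
  (0,1): δ = 120.38°  ·
  (0,2): δ = 49.56°  ·
  (0,3): δ = 7.31°  ✓
  (0,4): δ = 41.10°  ·
  (0,5): δ = 89.51°  ·
  (0,6): δ = 135.90°  ·
  (1,2): δ = 109.18°  ·
  (1,3): δ = 66.93°  ·
  (1,4): δ = 18.52°  ·
  (1,5): δ = 29.89°  ·
  (1,6): δ = 76.29°  ·
  (2,3): δ = 137.75°  ·
  (2,4): δ = 89.34°  ·
  (2,5): δ = 40.93°  ·
  (2,6): δ = 5.47°  ✓
  (3,4): δ = 131.59°  ·
  (3,5): δ = 83.18°  ·
  (3,6): δ = 36.79°  ·
  (4,5): δ = 131.59°  ·
  (4,6): δ = 85.19°  ·
  (5,6): δ = 133.61°  ·
antipodal pairs: 2

count = 2; pairs: (0,3), (2,6)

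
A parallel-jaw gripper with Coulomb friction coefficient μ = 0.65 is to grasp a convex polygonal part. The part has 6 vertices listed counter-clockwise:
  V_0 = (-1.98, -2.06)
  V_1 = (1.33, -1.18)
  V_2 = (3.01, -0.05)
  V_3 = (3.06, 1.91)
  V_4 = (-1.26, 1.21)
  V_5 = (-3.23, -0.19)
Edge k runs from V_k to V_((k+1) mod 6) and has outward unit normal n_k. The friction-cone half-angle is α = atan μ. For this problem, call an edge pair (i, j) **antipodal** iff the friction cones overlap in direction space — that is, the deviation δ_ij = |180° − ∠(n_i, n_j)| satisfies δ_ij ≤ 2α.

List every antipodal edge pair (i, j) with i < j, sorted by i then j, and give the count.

count = 7; pairs: (0,3), (0,4), (1,3), (1,4), (2,4), (2,5), (3,5)

α = atan 0.65 = 33.02°;  2α = 66.05°
n_0 = (+0.2569, -0.9664)
n_1 = (+0.5581, -0.8298)
n_2 = (+0.9997, -0.0255)
n_3 = (-0.1600, +0.9871)
n_4 = (-0.5793, +0.8151)
n_5 = (-0.8314, -0.5557)
  (0,1): δ = 160.96°  ·
  (0,2): δ = 106.35°  ·
  (0,3): δ = 5.68°  ✓
  (0,4): δ = 20.51°  ✓
  (0,5): δ = 108.87°  ·
  (1,2): δ = 125.39°  ·
  (1,3): δ = 24.72°  ✓
  (1,4): δ = 1.47°  ✓
  (1,5): δ = 89.84°  ·
  (2,3): δ = 79.33°  ·
  (2,4): δ = 53.14°  ✓
  (2,5): δ = 35.22°  ✓
  (3,4): δ = 153.80°  ·
  (3,5): δ = 65.44°  ✓
  (4,5): δ = 91.64°  ·
antipodal pairs: 7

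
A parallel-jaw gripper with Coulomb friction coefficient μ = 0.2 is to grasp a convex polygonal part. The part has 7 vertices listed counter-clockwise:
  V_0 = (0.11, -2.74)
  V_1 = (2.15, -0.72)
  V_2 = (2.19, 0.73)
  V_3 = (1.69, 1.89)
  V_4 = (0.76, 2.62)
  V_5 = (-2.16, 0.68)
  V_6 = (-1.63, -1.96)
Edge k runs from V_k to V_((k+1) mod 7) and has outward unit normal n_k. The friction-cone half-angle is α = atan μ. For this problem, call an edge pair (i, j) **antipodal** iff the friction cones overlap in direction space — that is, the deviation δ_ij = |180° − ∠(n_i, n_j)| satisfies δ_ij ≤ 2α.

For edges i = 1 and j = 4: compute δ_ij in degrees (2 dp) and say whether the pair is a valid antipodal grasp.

δ = 54.82°, invalid

α = atan 0.2 = 11.31°;  2α = 22.62°
edge 1: e_1 = (+0.04, +1.45);  n_1 = (+0.9996, -0.0276)
edge 4: e_4 = (-2.92, -1.94);  n_4 = (-0.5534, +0.8329)
∠(n_1, n_4) = 125.18°
δ = |180° − 125.18°| = 54.82°
54.82° > 2α = 22.62°  →  invalid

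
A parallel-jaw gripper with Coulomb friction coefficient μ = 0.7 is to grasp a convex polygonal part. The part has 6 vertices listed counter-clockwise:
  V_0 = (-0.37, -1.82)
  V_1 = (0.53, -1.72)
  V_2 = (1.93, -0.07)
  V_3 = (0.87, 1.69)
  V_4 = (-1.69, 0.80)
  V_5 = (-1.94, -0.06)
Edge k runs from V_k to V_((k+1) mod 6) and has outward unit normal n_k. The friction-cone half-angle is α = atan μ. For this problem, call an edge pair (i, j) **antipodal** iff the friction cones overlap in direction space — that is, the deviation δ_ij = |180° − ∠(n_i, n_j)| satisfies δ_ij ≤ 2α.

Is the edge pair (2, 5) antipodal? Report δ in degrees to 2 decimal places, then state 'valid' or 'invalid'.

α = atan 0.7 = 34.99°;  2α = 69.98°
edge 2: e_2 = (-1.06, +1.76);  n_2 = (+0.8566, +0.5159)
edge 5: e_5 = (+1.57, -1.76);  n_5 = (-0.7462, -0.6657)
∠(n_2, n_5) = 169.32°
δ = |180° − 169.32°| = 10.68°
10.68° ≤ 2α = 69.98°  →  valid

δ = 10.68°, valid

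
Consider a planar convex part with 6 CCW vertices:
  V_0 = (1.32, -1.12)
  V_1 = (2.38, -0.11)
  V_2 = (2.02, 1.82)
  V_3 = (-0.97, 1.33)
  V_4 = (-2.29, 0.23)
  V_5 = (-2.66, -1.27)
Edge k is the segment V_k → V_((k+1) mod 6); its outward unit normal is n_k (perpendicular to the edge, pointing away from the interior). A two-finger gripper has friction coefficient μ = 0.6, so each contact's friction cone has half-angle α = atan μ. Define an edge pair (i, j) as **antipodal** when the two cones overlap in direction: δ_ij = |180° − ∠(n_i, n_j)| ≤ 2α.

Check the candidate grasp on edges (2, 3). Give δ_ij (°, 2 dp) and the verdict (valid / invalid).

δ = 149.50°, invalid

α = atan 0.6 = 30.96°;  2α = 61.93°
edge 2: e_2 = (-2.99, -0.49);  n_2 = (-0.1617, +0.9868)
edge 3: e_3 = (-1.32, -1.10);  n_3 = (-0.6402, +0.7682)
∠(n_2, n_3) = 30.50°
δ = |180° − 30.50°| = 149.50°
149.50° > 2α = 61.93°  →  invalid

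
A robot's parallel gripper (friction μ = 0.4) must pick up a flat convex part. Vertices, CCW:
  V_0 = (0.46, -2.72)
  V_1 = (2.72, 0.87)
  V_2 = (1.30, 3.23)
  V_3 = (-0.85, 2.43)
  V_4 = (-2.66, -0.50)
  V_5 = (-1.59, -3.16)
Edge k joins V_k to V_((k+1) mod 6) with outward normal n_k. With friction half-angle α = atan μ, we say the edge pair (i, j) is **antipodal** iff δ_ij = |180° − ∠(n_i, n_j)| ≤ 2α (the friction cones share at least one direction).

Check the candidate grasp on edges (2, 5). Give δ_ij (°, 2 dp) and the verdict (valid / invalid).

α = atan 0.4 = 21.80°;  2α = 43.60°
edge 2: e_2 = (-2.15, -0.80);  n_2 = (-0.3487, +0.9372)
edge 5: e_5 = (+2.05, +0.44);  n_5 = (+0.2099, -0.9777)
∠(n_2, n_5) = 171.70°
δ = |180° − 171.70°| = 8.30°
8.30° ≤ 2α = 43.60°  →  valid

δ = 8.30°, valid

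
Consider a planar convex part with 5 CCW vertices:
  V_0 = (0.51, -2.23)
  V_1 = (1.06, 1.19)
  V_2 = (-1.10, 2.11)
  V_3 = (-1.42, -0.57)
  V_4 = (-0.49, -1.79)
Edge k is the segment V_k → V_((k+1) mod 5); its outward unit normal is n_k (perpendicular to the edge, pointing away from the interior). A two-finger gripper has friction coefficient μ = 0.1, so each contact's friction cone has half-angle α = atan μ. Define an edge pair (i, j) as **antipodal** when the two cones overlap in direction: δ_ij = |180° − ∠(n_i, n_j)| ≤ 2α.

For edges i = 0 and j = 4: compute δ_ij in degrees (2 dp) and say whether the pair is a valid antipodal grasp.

α = atan 0.1 = 5.71°;  2α = 11.42°
edge 0: e_0 = (+0.55, +3.42);  n_0 = (+0.9873, -0.1588)
edge 4: e_4 = (+1.00, -0.44);  n_4 = (-0.4027, -0.9153)
∠(n_0, n_4) = 104.61°
δ = |180° − 104.61°| = 75.39°
75.39° > 2α = 11.42°  →  invalid

δ = 75.39°, invalid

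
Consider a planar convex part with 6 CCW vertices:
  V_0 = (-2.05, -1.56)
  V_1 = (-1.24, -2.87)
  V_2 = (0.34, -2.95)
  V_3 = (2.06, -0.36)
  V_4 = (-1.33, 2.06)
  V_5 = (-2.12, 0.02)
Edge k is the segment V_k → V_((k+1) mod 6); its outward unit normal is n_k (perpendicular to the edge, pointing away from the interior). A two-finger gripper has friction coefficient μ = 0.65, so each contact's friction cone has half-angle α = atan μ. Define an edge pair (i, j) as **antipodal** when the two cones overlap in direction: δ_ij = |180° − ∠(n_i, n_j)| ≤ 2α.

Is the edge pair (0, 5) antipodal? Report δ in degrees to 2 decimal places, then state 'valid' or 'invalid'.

δ = 150.81°, invalid

α = atan 0.65 = 33.02°;  2α = 66.05°
edge 0: e_0 = (+0.81, -1.31);  n_0 = (-0.8505, -0.5259)
edge 5: e_5 = (+0.07, -1.58);  n_5 = (-0.9990, -0.0443)
∠(n_0, n_5) = 29.19°
δ = |180° − 29.19°| = 150.81°
150.81° > 2α = 66.05°  →  invalid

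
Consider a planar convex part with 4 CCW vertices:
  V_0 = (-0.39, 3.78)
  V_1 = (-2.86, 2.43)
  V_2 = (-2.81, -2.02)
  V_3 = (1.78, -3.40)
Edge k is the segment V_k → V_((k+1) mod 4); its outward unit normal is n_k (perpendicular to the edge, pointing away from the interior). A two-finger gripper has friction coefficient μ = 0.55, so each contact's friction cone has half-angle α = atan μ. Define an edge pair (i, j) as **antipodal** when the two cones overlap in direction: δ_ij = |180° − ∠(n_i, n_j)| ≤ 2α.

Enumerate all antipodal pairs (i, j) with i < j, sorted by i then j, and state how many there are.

count = 3; pairs: (0,2), (1,3), (2,3)

α = atan 0.55 = 28.81°;  2α = 57.62°
n_0 = (-0.4796, +0.8775)
n_1 = (-0.9999, -0.0112)
n_2 = (-0.2879, -0.9577)
n_3 = (+0.9572, +0.2893)
  (0,1): δ = 118.02°  ·
  (0,2): δ = 45.39°  ✓
  (0,3): δ = 78.16°  ·
  (1,2): δ = 107.38°  ·
  (1,3): δ = 16.17°  ✓
  (2,3): δ = 56.45°  ✓
antipodal pairs: 3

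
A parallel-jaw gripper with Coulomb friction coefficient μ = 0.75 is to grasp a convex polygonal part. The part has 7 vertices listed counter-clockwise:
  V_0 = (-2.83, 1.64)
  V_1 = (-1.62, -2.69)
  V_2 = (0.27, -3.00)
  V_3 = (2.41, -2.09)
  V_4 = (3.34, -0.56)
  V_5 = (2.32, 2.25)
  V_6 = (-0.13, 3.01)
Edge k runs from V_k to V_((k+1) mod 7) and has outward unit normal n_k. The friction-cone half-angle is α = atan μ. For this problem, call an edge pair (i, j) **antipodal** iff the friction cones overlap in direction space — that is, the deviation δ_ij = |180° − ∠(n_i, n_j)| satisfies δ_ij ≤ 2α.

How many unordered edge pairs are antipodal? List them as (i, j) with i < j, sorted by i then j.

count = 9; pairs: (0,3), (0,4), (0,5), (1,4), (1,5), (1,6), (2,5), (2,6), (3,6)

α = atan 0.75 = 36.87°;  2α = 73.74°
n_0 = (-0.9631, -0.2691)
n_1 = (-0.1619, -0.9868)
n_2 = (+0.3913, -0.9203)
n_3 = (+0.8545, -0.5194)
n_4 = (+0.9400, +0.3412)
n_5 = (+0.2963, +0.9551)
n_6 = (-0.4525, +0.8918)
  (0,1): δ = 114.93°  ·
  (0,2): δ = 82.58°  ·
  (0,3): δ = 46.91°  ✓
  (0,4): δ = 4.34°  ✓
  (0,5): δ = 57.15°  ✓
  (0,6): δ = 101.29°  ·
  (1,2): δ = 147.65°  ·
  (1,3): δ = 111.98°  ·
  (1,4): δ = 60.73°  ✓
  (1,5): δ = 7.92°  ✓
  (1,6): δ = 36.22°  ✓
  (2,3): δ = 144.33°  ·
  (2,4): δ = 93.09°  ·
  (2,5): δ = 40.27°  ✓
  (2,6): δ = 3.87°  ✓
  (3,4): δ = 128.76°  ·
  (3,5): δ = 75.94°  ·
  (3,6): δ = 31.80°  ✓
  (4,5): δ = 127.18°  ·
  (4,6): δ = 83.05°  ·
  (5,6): δ = 135.86°  ·
antipodal pairs: 9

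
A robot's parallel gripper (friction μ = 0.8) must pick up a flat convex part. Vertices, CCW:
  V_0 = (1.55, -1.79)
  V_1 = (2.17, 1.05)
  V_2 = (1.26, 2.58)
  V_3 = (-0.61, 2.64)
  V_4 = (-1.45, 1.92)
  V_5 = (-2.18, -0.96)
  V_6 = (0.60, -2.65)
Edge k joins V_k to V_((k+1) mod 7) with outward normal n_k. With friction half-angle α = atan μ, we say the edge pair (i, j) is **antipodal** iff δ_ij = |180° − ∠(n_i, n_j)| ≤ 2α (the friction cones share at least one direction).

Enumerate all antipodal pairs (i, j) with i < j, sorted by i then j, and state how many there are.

α = atan 0.8 = 38.66°;  2α = 77.32°
n_0 = (+0.9770, -0.2133)
n_1 = (+0.8595, +0.5112)
n_2 = (+0.0321, +0.9995)
n_3 = (-0.6508, +0.7593)
n_4 = (-0.9693, +0.2457)
n_5 = (-0.5195, -0.8545)
n_6 = (+0.6711, -0.7414)
  (0,1): δ = 136.94°  ·
  (0,2): δ = 79.52°  ·
  (0,3): δ = 37.08°  ✓
  (0,4): δ = 1.91°  ✓
  (0,5): δ = 71.02°  ✓
  (0,6): δ = 144.47°  ·
  (1,2): δ = 122.58°  ·
  (1,3): δ = 80.14°  ·
  (1,4): δ = 44.97°  ✓
  (1,5): δ = 27.96°  ✓
  (1,6): δ = 101.41°  ·
  (2,3): δ = 137.56°  ·
  (2,4): δ = 102.39°  ·
  (2,5): δ = 29.46°  ✓
  (2,6): δ = 43.99°  ✓
  (3,4): δ = 144.82°  ·
  (3,5): δ = 71.90°  ✓
  (3,6): δ = 1.55°  ✓
  (4,5): δ = 107.07°  ·
  (4,6): δ = 33.62°  ✓
  (5,6): δ = 106.55°  ·
antipodal pairs: 10

count = 10; pairs: (0,3), (0,4), (0,5), (1,4), (1,5), (2,5), (2,6), (3,5), (3,6), (4,6)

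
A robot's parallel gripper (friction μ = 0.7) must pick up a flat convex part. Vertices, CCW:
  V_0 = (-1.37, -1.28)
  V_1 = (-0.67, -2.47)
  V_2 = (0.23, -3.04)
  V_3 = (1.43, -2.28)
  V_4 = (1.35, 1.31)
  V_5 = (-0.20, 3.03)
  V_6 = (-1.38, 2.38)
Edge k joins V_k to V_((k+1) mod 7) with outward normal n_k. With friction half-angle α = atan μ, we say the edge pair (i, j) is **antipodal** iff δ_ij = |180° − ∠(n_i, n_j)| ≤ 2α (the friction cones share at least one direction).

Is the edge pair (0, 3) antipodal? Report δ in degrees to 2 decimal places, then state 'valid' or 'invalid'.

α = atan 0.7 = 34.99°;  2α = 69.98°
edge 0: e_0 = (+0.70, -1.19);  n_0 = (-0.8619, -0.5070)
edge 3: e_3 = (-0.08, +3.59);  n_3 = (+0.9998, +0.0223)
∠(n_0, n_3) = 150.81°
δ = |180° − 150.81°| = 29.19°
29.19° ≤ 2α = 69.98°  →  valid

δ = 29.19°, valid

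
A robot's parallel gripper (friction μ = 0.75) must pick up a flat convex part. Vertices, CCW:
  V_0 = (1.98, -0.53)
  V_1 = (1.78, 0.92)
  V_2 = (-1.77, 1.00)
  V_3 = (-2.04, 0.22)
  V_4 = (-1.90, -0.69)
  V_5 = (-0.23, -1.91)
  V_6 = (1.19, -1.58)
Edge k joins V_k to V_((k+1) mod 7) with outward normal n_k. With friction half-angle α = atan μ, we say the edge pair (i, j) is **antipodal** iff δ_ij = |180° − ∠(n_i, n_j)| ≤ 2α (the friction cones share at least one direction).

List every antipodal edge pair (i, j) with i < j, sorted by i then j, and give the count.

α = atan 0.75 = 36.87°;  2α = 73.74°
n_0 = (+0.9906, +0.1366)
n_1 = (+0.0225, +0.9997)
n_2 = (-0.9450, +0.3271)
n_3 = (-0.9884, -0.1521)
n_4 = (-0.5899, -0.8075)
n_5 = (+0.2264, -0.9740)
n_6 = (+0.7991, -0.6012)
  (0,1): δ = 99.14°  ·
  (0,2): δ = 26.95°  ✓
  (0,3): δ = 0.89°  ✓
  (0,4): δ = 46.00°  ✓
  (0,5): δ = 95.23°  ·
  (0,6): δ = 135.19°  ·
  (1,2): δ = 107.80°  ·
  (1,3): δ = 79.96°  ·
  (1,4): δ = 34.86°  ✓
  (1,5): δ = 14.37°  ✓
  (1,6): δ = 54.33°  ✓
  (2,3): δ = 152.16°  ·
  (2,4): δ = 107.06°  ·
  (2,5): δ = 57.82°  ✓
  (2,6): δ = 17.86°  ✓
  (3,4): δ = 134.90°  ·
  (3,5): δ = 85.66°  ·
  (3,6): δ = 45.70°  ✓
  (4,5): δ = 130.77°  ·
  (4,6): δ = 90.81°  ·
  (5,6): δ = 140.04°  ·
antipodal pairs: 9

count = 9; pairs: (0,2), (0,3), (0,4), (1,4), (1,5), (1,6), (2,5), (2,6), (3,6)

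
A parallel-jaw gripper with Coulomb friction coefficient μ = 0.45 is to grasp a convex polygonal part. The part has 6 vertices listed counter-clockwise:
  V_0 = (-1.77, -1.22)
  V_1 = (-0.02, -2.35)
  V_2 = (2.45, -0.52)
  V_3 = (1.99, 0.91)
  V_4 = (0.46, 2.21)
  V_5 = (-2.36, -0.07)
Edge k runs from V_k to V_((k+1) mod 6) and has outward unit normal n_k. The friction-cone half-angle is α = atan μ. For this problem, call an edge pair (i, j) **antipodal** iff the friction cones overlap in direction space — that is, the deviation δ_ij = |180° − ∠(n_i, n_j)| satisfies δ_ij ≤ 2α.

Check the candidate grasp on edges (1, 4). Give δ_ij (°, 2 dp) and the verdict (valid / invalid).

α = atan 0.45 = 24.23°;  2α = 48.46°
edge 1: e_1 = (+2.47, +1.83);  n_1 = (+0.5953, -0.8035)
edge 4: e_4 = (-2.82, -2.28);  n_4 = (-0.6287, +0.7776)
∠(n_1, n_4) = 177.58°
δ = |180° − 177.58°| = 2.42°
2.42° ≤ 2α = 48.46°  →  valid

δ = 2.42°, valid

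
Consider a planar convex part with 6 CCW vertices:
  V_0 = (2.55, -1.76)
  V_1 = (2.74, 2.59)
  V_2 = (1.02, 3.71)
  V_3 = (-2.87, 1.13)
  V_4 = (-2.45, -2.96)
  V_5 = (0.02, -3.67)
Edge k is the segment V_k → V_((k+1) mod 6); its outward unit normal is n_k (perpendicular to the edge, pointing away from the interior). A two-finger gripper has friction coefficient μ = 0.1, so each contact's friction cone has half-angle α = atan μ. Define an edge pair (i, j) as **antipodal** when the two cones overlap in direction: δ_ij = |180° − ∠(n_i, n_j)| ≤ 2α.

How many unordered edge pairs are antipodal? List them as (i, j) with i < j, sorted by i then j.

count = 2; pairs: (0,3), (2,5)

α = atan 0.1 = 5.71°;  2α = 11.42°
n_0 = (+0.9990, -0.0436)
n_1 = (+0.5457, +0.8380)
n_2 = (-0.5527, +0.8334)
n_3 = (-0.9948, -0.1022)
n_4 = (-0.2763, -0.9611)
n_5 = (+0.6025, -0.7981)
  (0,1): δ = 120.57°  ·
  (0,2): δ = 53.95°  ·
  (0,3): δ = 8.36°  ✓
  (0,4): δ = 76.46°  ·
  (0,5): δ = 129.55°  ·
  (1,2): δ = 113.38°  ·
  (1,3): δ = 51.07°  ·
  (1,4): δ = 17.03°  ·
  (1,5): δ = 70.12°  ·
  (2,3): δ = 117.69°  ·
  (2,4): δ = 49.59°  ·
  (2,5): δ = 3.50°  ✓
  (3,4): δ = 111.90°  ·
  (3,5): δ = 58.81°  ·
  (4,5): δ = 126.91°  ·
antipodal pairs: 2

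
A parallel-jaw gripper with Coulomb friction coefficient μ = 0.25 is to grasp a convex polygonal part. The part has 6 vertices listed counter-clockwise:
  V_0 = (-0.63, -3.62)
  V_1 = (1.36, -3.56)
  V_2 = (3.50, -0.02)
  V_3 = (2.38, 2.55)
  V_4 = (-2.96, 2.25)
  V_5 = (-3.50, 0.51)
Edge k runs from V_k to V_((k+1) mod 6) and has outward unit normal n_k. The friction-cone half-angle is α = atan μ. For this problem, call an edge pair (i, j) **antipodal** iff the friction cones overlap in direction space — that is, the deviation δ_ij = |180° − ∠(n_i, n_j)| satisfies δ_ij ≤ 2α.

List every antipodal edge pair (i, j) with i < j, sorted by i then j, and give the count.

α = atan 0.25 = 14.04°;  2α = 28.07°
n_0 = (+0.0301, -0.9995)
n_1 = (+0.8558, -0.5173)
n_2 = (+0.9167, +0.3995)
n_3 = (-0.0561, +0.9984)
n_4 = (-0.9551, +0.2964)
n_5 = (-0.8212, -0.5707)
  (0,1): δ = 122.88°  ·
  (0,2): δ = 68.18°  ·
  (0,3): δ = 1.49°  ✓
  (0,4): δ = 71.03°  ·
  (0,5): δ = 123.07°  ·
  (1,2): δ = 125.30°  ·
  (1,3): δ = 55.63°  ·
  (1,4): δ = 13.91°  ✓
  (1,5): δ = 65.95°  ·
  (2,3): δ = 110.33°  ·
  (2,4): δ = 40.79°  ·
  (2,5): δ = 11.25°  ✓
  (3,4): δ = 110.46°  ·
  (3,5): δ = 58.42°  ·
  (4,5): δ = 127.96°  ·
antipodal pairs: 3

count = 3; pairs: (0,3), (1,4), (2,5)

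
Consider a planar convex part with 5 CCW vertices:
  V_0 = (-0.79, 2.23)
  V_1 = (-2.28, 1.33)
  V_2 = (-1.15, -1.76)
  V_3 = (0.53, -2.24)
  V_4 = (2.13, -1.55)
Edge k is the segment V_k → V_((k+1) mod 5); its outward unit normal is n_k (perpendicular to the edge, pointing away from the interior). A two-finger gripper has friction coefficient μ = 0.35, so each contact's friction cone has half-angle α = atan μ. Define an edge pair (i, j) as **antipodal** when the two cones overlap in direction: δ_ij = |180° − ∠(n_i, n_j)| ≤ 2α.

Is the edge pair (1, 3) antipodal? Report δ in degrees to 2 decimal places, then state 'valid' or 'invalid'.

δ = 86.76°, invalid

α = atan 0.35 = 19.29°;  2α = 38.58°
edge 1: e_1 = (+1.13, -3.09);  n_1 = (-0.9392, -0.3435)
edge 3: e_3 = (+1.60, +0.69);  n_3 = (+0.3960, -0.9183)
∠(n_1, n_3) = 93.24°
δ = |180° − 93.24°| = 86.76°
86.76° > 2α = 38.58°  →  invalid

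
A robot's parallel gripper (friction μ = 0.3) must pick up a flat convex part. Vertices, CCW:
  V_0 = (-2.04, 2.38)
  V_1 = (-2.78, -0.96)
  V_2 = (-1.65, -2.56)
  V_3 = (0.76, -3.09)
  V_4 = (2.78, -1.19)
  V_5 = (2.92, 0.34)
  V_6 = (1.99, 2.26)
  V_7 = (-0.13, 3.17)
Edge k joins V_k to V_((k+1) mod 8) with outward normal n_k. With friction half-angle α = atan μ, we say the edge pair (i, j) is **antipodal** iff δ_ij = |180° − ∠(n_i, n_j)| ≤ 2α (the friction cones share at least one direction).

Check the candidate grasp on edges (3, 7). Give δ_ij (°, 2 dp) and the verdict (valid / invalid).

δ = 20.78°, valid

α = atan 0.3 = 16.70°;  2α = 33.40°
edge 3: e_3 = (+2.02, +1.90);  n_3 = (+0.6851, -0.7284)
edge 7: e_7 = (-1.91, -0.79);  n_7 = (-0.3822, +0.9241)
∠(n_3, n_7) = 159.22°
δ = |180° − 159.22°| = 20.78°
20.78° ≤ 2α = 33.40°  →  valid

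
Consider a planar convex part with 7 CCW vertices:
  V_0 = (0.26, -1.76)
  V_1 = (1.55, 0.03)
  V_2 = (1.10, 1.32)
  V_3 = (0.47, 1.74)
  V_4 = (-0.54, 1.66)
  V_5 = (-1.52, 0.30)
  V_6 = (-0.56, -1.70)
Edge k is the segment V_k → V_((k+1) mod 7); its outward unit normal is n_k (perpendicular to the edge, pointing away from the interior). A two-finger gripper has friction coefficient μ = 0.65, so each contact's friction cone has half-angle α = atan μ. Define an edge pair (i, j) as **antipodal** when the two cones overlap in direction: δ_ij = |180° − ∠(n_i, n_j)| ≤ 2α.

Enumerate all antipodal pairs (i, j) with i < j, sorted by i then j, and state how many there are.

α = atan 0.65 = 33.02°;  2α = 66.05°
n_0 = (+0.8113, -0.5847)
n_1 = (+0.9442, +0.3294)
n_2 = (+0.5547, +0.8321)
n_3 = (-0.0790, +0.9969)
n_4 = (-0.8113, +0.5846)
n_5 = (-0.9015, -0.4327)
n_6 = (-0.0730, -0.9973)
  (0,1): δ = 124.99°  ·
  (0,2): δ = 87.91°  ·
  (0,3): δ = 49.69°  ✓
  (0,4): δ = 0.00°  ✓
  (0,5): δ = 61.42°  ✓
  (0,6): δ = 121.59°  ·
  (1,2): δ = 142.92°  ·
  (1,3): δ = 104.70°  ·
  (1,4): δ = 55.01°  ✓
  (1,5): δ = 6.41°  ✓
  (1,6): δ = 66.58°  ·
  (2,3): δ = 141.78°  ·
  (2,4): δ = 92.09°  ·
  (2,5): δ = 30.67°  ✓
  (2,6): δ = 29.51°  ✓
  (3,4): δ = 130.30°  ·
  (3,5): δ = 68.89°  ·
  (3,6): δ = 8.71°  ✓
  (4,5): δ = 118.58°  ·
  (4,6): δ = 58.41°  ✓
  (5,6): δ = 119.83°  ·
antipodal pairs: 9

count = 9; pairs: (0,3), (0,4), (0,5), (1,4), (1,5), (2,5), (2,6), (3,6), (4,6)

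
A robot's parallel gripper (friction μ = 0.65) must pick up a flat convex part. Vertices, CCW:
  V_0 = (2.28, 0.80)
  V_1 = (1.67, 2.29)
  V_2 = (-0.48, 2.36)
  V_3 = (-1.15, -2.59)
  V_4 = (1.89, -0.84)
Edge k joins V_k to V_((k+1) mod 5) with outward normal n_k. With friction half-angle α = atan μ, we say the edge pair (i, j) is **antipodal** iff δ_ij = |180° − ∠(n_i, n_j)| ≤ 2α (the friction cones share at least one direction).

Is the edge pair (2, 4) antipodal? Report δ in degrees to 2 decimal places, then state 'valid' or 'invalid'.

α = atan 0.65 = 33.02°;  2α = 66.05°
edge 2: e_2 = (-0.67, -4.95);  n_2 = (-0.9910, +0.1341)
edge 4: e_4 = (+0.39, +1.64);  n_4 = (+0.9729, -0.2314)
∠(n_2, n_4) = 174.33°
δ = |180° − 174.33°| = 5.67°
5.67° ≤ 2α = 66.05°  →  valid

δ = 5.67°, valid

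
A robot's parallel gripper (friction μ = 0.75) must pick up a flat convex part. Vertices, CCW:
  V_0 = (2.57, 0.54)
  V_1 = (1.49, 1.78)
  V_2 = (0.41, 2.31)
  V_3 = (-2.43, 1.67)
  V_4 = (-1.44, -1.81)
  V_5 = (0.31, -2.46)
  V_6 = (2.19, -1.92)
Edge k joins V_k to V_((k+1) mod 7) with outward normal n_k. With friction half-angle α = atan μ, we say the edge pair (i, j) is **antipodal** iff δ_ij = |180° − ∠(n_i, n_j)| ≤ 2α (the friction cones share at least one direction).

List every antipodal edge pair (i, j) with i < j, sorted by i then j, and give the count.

α = atan 0.75 = 36.87°;  2α = 73.74°
n_0 = (+0.7541, +0.6568)
n_1 = (+0.4406, +0.8977)
n_2 = (-0.2198, +0.9755)
n_3 = (-0.9618, -0.2736)
n_4 = (-0.3482, -0.9374)
n_5 = (+0.2761, -0.9611)
n_6 = (+0.9883, -0.1527)
  (0,1): δ = 157.19°  ·
  (0,2): δ = 118.36°  ·
  (0,3): δ = 25.17°  ✓
  (0,4): δ = 28.57°  ✓
  (0,5): δ = 64.97°  ✓
  (0,6): δ = 130.16°  ·
  (1,2): δ = 141.16°  ·
  (1,3): δ = 47.98°  ✓
  (1,4): δ = 5.76°  ✓
  (1,5): δ = 42.16°  ✓
  (1,6): δ = 107.36°  ·
  (2,3): δ = 86.82°  ·
  (2,4): δ = 33.08°  ✓
  (2,5): δ = 3.33°  ✓
  (2,6): δ = 68.52°  ✓
  (3,4): δ = 126.26°  ·
  (3,5): δ = 89.85°  ·
  (3,6): δ = 24.66°  ✓
  (4,5): δ = 143.60°  ·
  (4,6): δ = 78.40°  ·
  (5,6): δ = 114.81°  ·
antipodal pairs: 10

count = 10; pairs: (0,3), (0,4), (0,5), (1,3), (1,4), (1,5), (2,4), (2,5), (2,6), (3,6)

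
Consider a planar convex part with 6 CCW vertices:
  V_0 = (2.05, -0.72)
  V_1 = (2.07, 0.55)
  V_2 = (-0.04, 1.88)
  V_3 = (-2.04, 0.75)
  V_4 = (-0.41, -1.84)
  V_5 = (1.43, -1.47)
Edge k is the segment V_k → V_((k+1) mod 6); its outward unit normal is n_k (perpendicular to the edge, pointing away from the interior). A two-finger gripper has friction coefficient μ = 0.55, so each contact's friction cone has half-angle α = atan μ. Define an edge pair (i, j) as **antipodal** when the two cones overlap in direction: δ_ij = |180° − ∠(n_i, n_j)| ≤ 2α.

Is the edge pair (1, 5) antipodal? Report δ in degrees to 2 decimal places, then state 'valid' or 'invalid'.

δ = 82.65°, invalid

α = atan 0.55 = 28.81°;  2α = 57.62°
edge 1: e_1 = (-2.11, +1.33);  n_1 = (+0.5332, +0.8460)
edge 5: e_5 = (+0.62, +0.75);  n_5 = (+0.7707, -0.6371)
∠(n_1, n_5) = 97.35°
δ = |180° − 97.35°| = 82.65°
82.65° > 2α = 57.62°  →  invalid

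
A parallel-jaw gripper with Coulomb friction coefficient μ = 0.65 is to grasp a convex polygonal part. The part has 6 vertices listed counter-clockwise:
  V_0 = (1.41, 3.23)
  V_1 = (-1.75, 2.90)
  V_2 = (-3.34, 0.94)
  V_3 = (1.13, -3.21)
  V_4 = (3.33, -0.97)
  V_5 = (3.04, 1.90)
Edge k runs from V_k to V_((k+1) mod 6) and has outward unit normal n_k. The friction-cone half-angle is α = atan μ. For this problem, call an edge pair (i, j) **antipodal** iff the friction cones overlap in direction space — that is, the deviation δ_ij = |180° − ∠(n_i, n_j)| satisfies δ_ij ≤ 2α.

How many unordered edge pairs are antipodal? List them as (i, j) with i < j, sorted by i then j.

α = atan 0.65 = 33.02°;  2α = 66.05°
n_0 = (-0.1039, +0.9946)
n_1 = (-0.7766, +0.6300)
n_2 = (-0.6804, -0.7329)
n_3 = (+0.7134, -0.7007)
n_4 = (+0.9949, +0.1005)
n_5 = (+0.6322, +0.7748)
  (0,1): δ = 135.01°  ·
  (0,2): δ = 48.84°  ✓
  (0,3): δ = 39.55°  ✓
  (0,4): δ = 89.81°  ·
  (0,5): δ = 134.83°  ·
  (1,2): δ = 93.82°  ·
  (1,3): δ = 5.43°  ✓
  (1,4): δ = 44.82°  ✓
  (1,5): δ = 89.84°  ·
  (2,3): δ = 91.61°  ·
  (2,4): δ = 41.36°  ✓
  (2,5): δ = 3.66°  ✓
  (3,4): δ = 129.75°  ·
  (3,5): δ = 84.73°  ·
  (4,5): δ = 134.98°  ·
antipodal pairs: 6

count = 6; pairs: (0,2), (0,3), (1,3), (1,4), (2,4), (2,5)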